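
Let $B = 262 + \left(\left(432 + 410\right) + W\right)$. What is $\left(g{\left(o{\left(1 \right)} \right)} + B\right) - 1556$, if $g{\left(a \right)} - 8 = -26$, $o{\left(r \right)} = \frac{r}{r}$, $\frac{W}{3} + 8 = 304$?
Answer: $418$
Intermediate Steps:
$W = 888$ ($W = -24 + 3 \cdot 304 = -24 + 912 = 888$)
$o{\left(r \right)} = 1$
$B = 1992$ ($B = 262 + \left(\left(432 + 410\right) + 888\right) = 262 + \left(842 + 888\right) = 262 + 1730 = 1992$)
$g{\left(a \right)} = -18$ ($g{\left(a \right)} = 8 - 26 = -18$)
$\left(g{\left(o{\left(1 \right)} \right)} + B\right) - 1556 = \left(-18 + 1992\right) - 1556 = 1974 - 1556 = 418$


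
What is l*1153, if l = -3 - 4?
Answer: -8071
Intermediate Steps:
l = -7
l*1153 = -7*1153 = -8071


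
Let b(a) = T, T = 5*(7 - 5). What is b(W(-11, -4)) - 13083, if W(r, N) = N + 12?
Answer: -13073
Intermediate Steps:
W(r, N) = 12 + N
T = 10 (T = 5*2 = 10)
b(a) = 10
b(W(-11, -4)) - 13083 = 10 - 13083 = -13073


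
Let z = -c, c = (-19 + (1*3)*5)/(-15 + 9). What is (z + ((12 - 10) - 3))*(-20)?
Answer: 100/3 ≈ 33.333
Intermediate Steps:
c = ⅔ (c = (-19 + 3*5)/(-6) = (-19 + 15)*(-⅙) = -4*(-⅙) = ⅔ ≈ 0.66667)
z = -⅔ (z = -1*⅔ = -⅔ ≈ -0.66667)
(z + ((12 - 10) - 3))*(-20) = (-⅔ + ((12 - 10) - 3))*(-20) = (-⅔ + (2 - 3))*(-20) = (-⅔ - 1)*(-20) = -5/3*(-20) = 100/3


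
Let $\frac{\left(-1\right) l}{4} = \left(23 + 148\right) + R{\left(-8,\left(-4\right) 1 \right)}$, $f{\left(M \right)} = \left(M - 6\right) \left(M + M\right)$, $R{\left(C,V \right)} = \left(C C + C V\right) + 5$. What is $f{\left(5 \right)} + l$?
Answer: $-1098$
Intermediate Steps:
$R{\left(C,V \right)} = 5 + C^{2} + C V$ ($R{\left(C,V \right)} = \left(C^{2} + C V\right) + 5 = 5 + C^{2} + C V$)
$f{\left(M \right)} = 2 M \left(-6 + M\right)$ ($f{\left(M \right)} = \left(-6 + M\right) 2 M = 2 M \left(-6 + M\right)$)
$l = -1088$ ($l = - 4 \left(\left(23 + 148\right) + \left(5 + \left(-8\right)^{2} - 8 \left(\left(-4\right) 1\right)\right)\right) = - 4 \left(171 + \left(5 + 64 - -32\right)\right) = - 4 \left(171 + \left(5 + 64 + 32\right)\right) = - 4 \left(171 + 101\right) = \left(-4\right) 272 = -1088$)
$f{\left(5 \right)} + l = 2 \cdot 5 \left(-6 + 5\right) - 1088 = 2 \cdot 5 \left(-1\right) - 1088 = -10 - 1088 = -1098$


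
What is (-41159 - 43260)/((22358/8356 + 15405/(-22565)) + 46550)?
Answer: -1591746752566/877752445109 ≈ -1.8134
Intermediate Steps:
(-41159 - 43260)/((22358/8356 + 15405/(-22565)) + 46550) = -84419/((22358*(1/8356) + 15405*(-1/22565)) + 46550) = -84419/((11179/4178 - 3081/4513) + 46550) = -84419/(37578409/18855314 + 46550) = -84419/877752445109/18855314 = -84419*18855314/877752445109 = -1591746752566/877752445109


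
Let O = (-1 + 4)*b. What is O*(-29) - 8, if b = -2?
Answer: 166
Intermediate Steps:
O = -6 (O = (-1 + 4)*(-2) = 3*(-2) = -6)
O*(-29) - 8 = -6*(-29) - 8 = 174 - 8 = 166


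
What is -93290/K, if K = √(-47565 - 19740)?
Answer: 18658*I*√67305/13461 ≈ 359.59*I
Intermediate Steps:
K = I*√67305 (K = √(-67305) = I*√67305 ≈ 259.43*I)
-93290/K = -93290*(-I*√67305/67305) = -(-18658)*I*√67305/13461 = 18658*I*√67305/13461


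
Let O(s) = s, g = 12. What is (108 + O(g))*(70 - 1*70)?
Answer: 0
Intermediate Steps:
(108 + O(g))*(70 - 1*70) = (108 + 12)*(70 - 1*70) = 120*(70 - 70) = 120*0 = 0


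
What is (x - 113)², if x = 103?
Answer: 100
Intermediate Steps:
(x - 113)² = (103 - 113)² = (-10)² = 100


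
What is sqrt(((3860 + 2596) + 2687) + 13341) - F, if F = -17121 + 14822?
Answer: 2299 + 2*sqrt(5621) ≈ 2448.9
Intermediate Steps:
F = -2299
sqrt(((3860 + 2596) + 2687) + 13341) - F = sqrt(((3860 + 2596) + 2687) + 13341) - 1*(-2299) = sqrt((6456 + 2687) + 13341) + 2299 = sqrt(9143 + 13341) + 2299 = sqrt(22484) + 2299 = 2*sqrt(5621) + 2299 = 2299 + 2*sqrt(5621)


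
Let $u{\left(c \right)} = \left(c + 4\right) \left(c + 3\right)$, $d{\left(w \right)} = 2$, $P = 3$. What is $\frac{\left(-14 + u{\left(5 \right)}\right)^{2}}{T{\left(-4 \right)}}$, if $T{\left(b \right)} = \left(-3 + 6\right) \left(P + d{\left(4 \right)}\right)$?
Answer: $\frac{3364}{15} \approx 224.27$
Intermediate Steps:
$u{\left(c \right)} = \left(3 + c\right) \left(4 + c\right)$ ($u{\left(c \right)} = \left(4 + c\right) \left(3 + c\right) = \left(3 + c\right) \left(4 + c\right)$)
$T{\left(b \right)} = 15$ ($T{\left(b \right)} = \left(-3 + 6\right) \left(3 + 2\right) = 3 \cdot 5 = 15$)
$\frac{\left(-14 + u{\left(5 \right)}\right)^{2}}{T{\left(-4 \right)}} = \frac{\left(-14 + \left(12 + 5^{2} + 7 \cdot 5\right)\right)^{2}}{15} = \left(-14 + \left(12 + 25 + 35\right)\right)^{2} \cdot \frac{1}{15} = \left(-14 + 72\right)^{2} \cdot \frac{1}{15} = 58^{2} \cdot \frac{1}{15} = 3364 \cdot \frac{1}{15} = \frac{3364}{15}$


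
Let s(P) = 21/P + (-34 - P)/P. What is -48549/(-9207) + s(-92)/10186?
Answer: 1378640095/261454248 ≈ 5.2730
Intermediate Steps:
s(P) = 21/P + (-34 - P)/P
-48549/(-9207) + s(-92)/10186 = -48549/(-9207) + ((-13 - 1*(-92))/(-92))/10186 = -48549*(-1/9207) - (-13 + 92)/92*(1/10186) = 16183/3069 - 1/92*79*(1/10186) = 16183/3069 - 79/92*1/10186 = 16183/3069 - 79/937112 = 1378640095/261454248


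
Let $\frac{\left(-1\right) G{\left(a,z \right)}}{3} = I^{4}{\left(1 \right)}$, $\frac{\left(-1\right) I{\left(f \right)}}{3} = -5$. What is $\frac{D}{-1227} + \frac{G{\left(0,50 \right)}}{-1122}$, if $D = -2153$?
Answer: $\frac{62922097}{458898} \approx 137.12$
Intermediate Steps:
$I{\left(f \right)} = 15$ ($I{\left(f \right)} = \left(-3\right) \left(-5\right) = 15$)
$G{\left(a,z \right)} = -151875$ ($G{\left(a,z \right)} = - 3 \cdot 15^{4} = \left(-3\right) 50625 = -151875$)
$\frac{D}{-1227} + \frac{G{\left(0,50 \right)}}{-1122} = - \frac{2153}{-1227} - \frac{151875}{-1122} = \left(-2153\right) \left(- \frac{1}{1227}\right) - - \frac{50625}{374} = \frac{2153}{1227} + \frac{50625}{374} = \frac{62922097}{458898}$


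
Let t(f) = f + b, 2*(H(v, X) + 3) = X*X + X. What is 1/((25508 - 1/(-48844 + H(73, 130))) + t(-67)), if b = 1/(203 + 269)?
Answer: 4759176/121078206817 ≈ 3.9307e-5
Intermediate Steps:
b = 1/472 ≈ 0.0021186
H(v, X) = -3 + X/2 + X²/2 (H(v, X) = -3 + (X*X + X)/2 = -3 + (X² + X)/2 = -3 + (X + X²)/2 = -3 + (X/2 + X²/2) = -3 + X/2 + X²/2)
t(f) = 1/472 + f (t(f) = f + 1/472 = 1/472 + f)
1/((25508 - 1/(-48844 + H(73, 130))) + t(-67)) = 1/((25508 - 1/(-48844 + (-3 + (½)*130 + (½)*130²))) + (1/472 - 67)) = 1/((25508 - 1/(-48844 + (-3 + 65 + (½)*16900))) - 31623/472) = 1/((25508 - 1/(-48844 + (-3 + 65 + 8450))) - 31623/472) = 1/((25508 - 1/(-48844 + 8512)) - 31623/472) = 1/((25508 - 1/(-40332)) - 31623/472) = 1/((25508 - 1*(-1/40332)) - 31623/472) = 1/((25508 + 1/40332) - 31623/472) = 1/(1028788657/40332 - 31623/472) = 1/(121078206817/4759176) = 4759176/121078206817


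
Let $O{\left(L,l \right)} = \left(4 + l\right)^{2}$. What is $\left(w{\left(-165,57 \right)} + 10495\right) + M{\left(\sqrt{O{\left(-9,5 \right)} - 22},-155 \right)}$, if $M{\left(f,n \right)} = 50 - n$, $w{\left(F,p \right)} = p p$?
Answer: $13949$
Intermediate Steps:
$w{\left(F,p \right)} = p^{2}$
$\left(w{\left(-165,57 \right)} + 10495\right) + M{\left(\sqrt{O{\left(-9,5 \right)} - 22},-155 \right)} = \left(57^{2} + 10495\right) + \left(50 - -155\right) = \left(3249 + 10495\right) + \left(50 + 155\right) = 13744 + 205 = 13949$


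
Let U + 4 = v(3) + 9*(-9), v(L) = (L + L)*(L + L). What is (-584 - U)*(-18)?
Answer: 9630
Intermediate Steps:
v(L) = 4*L² (v(L) = (2*L)*(2*L) = 4*L²)
U = -49 (U = -4 + (4*3² + 9*(-9)) = -4 + (4*9 - 81) = -4 + (36 - 81) = -4 - 45 = -49)
(-584 - U)*(-18) = (-584 - 1*(-49))*(-18) = (-584 + 49)*(-18) = -535*(-18) = 9630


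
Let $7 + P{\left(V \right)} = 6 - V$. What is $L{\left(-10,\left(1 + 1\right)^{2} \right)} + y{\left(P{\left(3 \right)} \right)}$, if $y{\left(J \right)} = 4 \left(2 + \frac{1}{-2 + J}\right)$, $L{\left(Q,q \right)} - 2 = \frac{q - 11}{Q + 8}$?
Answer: $\frac{77}{6} \approx 12.833$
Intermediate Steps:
$P{\left(V \right)} = -1 - V$ ($P{\left(V \right)} = -7 - \left(-6 + V\right) = -1 - V$)
$L{\left(Q,q \right)} = 2 + \frac{-11 + q}{8 + Q}$ ($L{\left(Q,q \right)} = 2 + \frac{q - 11}{Q + 8} = 2 + \frac{-11 + q}{8 + Q}$)
$y{\left(J \right)} = 8 + \frac{4}{-2 + J}$
$L{\left(-10,\left(1 + 1\right)^{2} \right)} + y{\left(P{\left(3 \right)} \right)} = \frac{5 + \left(1 + 1\right)^{2} + 2 \left(-10\right)}{8 - 10} + \frac{4 \left(-3 + 2 \left(-1 - 3\right)\right)}{-2 - 4} = \frac{5 + 2^{2} - 20}{-2} + \frac{4 \left(-3 + 2 \left(-1 - 3\right)\right)}{-2 - 4} = - \frac{5 + 4 - 20}{2} + \frac{4 \left(-3 + 2 \left(-4\right)\right)}{-2 - 4} = \left(- \frac{1}{2}\right) \left(-11\right) + \frac{4 \left(-3 - 8\right)}{-6} = \frac{11}{2} + 4 \left(- \frac{1}{6}\right) \left(-11\right) = \frac{11}{2} + \frac{22}{3} = \frac{77}{6}$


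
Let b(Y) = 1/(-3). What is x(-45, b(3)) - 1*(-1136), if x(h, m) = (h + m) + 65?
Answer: 3467/3 ≈ 1155.7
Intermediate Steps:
b(Y) = -1/3
x(h, m) = 65 + h + m
x(-45, b(3)) - 1*(-1136) = (65 - 45 - 1/3) - 1*(-1136) = 59/3 + 1136 = 3467/3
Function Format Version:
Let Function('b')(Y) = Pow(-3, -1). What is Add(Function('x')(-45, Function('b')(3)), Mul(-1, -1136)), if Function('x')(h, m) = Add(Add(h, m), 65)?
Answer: Rational(3467, 3) ≈ 1155.7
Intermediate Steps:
Function('b')(Y) = Rational(-1, 3)
Function('x')(h, m) = Add(65, h, m)
Add(Function('x')(-45, Function('b')(3)), Mul(-1, -1136)) = Add(Add(65, -45, Rational(-1, 3)), Mul(-1, -1136)) = Add(Rational(59, 3), 1136) = Rational(3467, 3)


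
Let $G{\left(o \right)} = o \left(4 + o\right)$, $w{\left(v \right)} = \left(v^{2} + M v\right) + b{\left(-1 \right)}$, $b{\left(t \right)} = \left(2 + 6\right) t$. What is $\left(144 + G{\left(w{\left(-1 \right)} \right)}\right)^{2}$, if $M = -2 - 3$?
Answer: $19600$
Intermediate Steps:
$M = -5$ ($M = -2 - 3 = -5$)
$b{\left(t \right)} = 8 t$
$w{\left(v \right)} = -8 + v^{2} - 5 v$ ($w{\left(v \right)} = \left(v^{2} - 5 v\right) + 8 \left(-1\right) = \left(v^{2} - 5 v\right) - 8 = -8 + v^{2} - 5 v$)
$\left(144 + G{\left(w{\left(-1 \right)} \right)}\right)^{2} = \left(144 + \left(-8 + \left(-1\right)^{2} - -5\right) \left(4 - \left(3 - 1\right)\right)\right)^{2} = \left(144 + \left(-8 + 1 + 5\right) \left(4 + \left(-8 + 1 + 5\right)\right)\right)^{2} = \left(144 - 2 \left(4 - 2\right)\right)^{2} = \left(144 - 4\right)^{2} = 140^{2} = 19600$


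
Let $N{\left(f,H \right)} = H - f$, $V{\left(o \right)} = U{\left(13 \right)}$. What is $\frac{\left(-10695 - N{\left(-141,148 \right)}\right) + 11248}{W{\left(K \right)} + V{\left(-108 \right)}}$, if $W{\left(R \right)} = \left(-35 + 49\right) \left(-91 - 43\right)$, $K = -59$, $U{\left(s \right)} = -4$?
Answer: $- \frac{33}{235} \approx -0.14043$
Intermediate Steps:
$V{\left(o \right)} = -4$
$W{\left(R \right)} = -1876$ ($W{\left(R \right)} = 14 \left(-134\right) = -1876$)
$\frac{\left(-10695 - N{\left(-141,148 \right)}\right) + 11248}{W{\left(K \right)} + V{\left(-108 \right)}} = \frac{\left(-10695 - \left(148 - -141\right)\right) + 11248}{-1876 - 4} = \frac{\left(-10695 - \left(148 + 141\right)\right) + 11248}{-1880} = \left(\left(-10695 - 289\right) + 11248\right) \left(- \frac{1}{1880}\right) = \left(-10984 + 11248\right) \left(- \frac{1}{1880}\right) = 264 \left(- \frac{1}{1880}\right) = - \frac{33}{235}$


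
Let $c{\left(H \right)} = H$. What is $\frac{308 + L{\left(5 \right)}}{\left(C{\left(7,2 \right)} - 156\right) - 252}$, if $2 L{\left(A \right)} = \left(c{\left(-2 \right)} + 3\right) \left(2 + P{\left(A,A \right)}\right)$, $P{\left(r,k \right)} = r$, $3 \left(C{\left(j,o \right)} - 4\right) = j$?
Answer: $- \frac{1869}{2410} \approx -0.77552$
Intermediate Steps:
$C{\left(j,o \right)} = 4 + \frac{j}{3}$
$L{\left(A \right)} = 1 + \frac{A}{2}$ ($L{\left(A \right)} = \frac{\left(-2 + 3\right) \left(2 + A\right)}{2} = \frac{1 \left(2 + A\right)}{2} = \frac{2 + A}{2} = 1 + \frac{A}{2}$)
$\frac{308 + L{\left(5 \right)}}{\left(C{\left(7,2 \right)} - 156\right) - 252} = \frac{308 + \left(1 + \frac{1}{2} \cdot 5\right)}{\left(\left(4 + \frac{1}{3} \cdot 7\right) - 156\right) - 252} = \frac{308 + \left(1 + \frac{5}{2}\right)}{\left(\left(4 + \frac{7}{3}\right) - 156\right) - 252} = \frac{308 + \frac{7}{2}}{\left(\frac{19}{3} - 156\right) - 252} = \frac{623}{2 \left(- \frac{449}{3} - 252\right)} = \frac{623}{2 \left(- \frac{1205}{3}\right)} = \frac{623}{2} \left(- \frac{3}{1205}\right) = - \frac{1869}{2410}$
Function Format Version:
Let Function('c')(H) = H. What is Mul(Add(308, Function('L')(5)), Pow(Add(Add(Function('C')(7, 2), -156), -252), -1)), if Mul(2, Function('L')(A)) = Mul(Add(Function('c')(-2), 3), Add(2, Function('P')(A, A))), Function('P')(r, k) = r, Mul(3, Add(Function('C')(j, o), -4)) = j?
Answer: Rational(-1869, 2410) ≈ -0.77552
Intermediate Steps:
Function('C')(j, o) = Add(4, Mul(Rational(1, 3), j))
Function('L')(A) = Add(1, Mul(Rational(1, 2), A)) (Function('L')(A) = Mul(Rational(1, 2), Mul(Add(-2, 3), Add(2, A))) = Mul(Rational(1, 2), Mul(1, Add(2, A))) = Mul(Rational(1, 2), Add(2, A)) = Add(1, Mul(Rational(1, 2), A)))
Mul(Add(308, Function('L')(5)), Pow(Add(Add(Function('C')(7, 2), -156), -252), -1)) = Mul(Add(308, Add(1, Mul(Rational(1, 2), 5))), Pow(Add(Add(Add(4, Mul(Rational(1, 3), 7)), -156), -252), -1)) = Mul(Add(308, Add(1, Rational(5, 2))), Pow(Add(Add(Add(4, Rational(7, 3)), -156), -252), -1)) = Mul(Add(308, Rational(7, 2)), Pow(Add(Add(Rational(19, 3), -156), -252), -1)) = Mul(Rational(623, 2), Pow(Add(Rational(-449, 3), -252), -1)) = Mul(Rational(623, 2), Pow(Rational(-1205, 3), -1)) = Mul(Rational(623, 2), Rational(-3, 1205)) = Rational(-1869, 2410)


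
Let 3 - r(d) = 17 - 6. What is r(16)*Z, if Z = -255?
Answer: 2040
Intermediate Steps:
r(d) = -8 (r(d) = 3 - (17 - 6) = 3 - 1*11 = 3 - 11 = -8)
r(16)*Z = -8*(-255) = 2040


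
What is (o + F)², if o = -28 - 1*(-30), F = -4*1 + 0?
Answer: 4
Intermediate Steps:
F = -4 (F = -4 + 0 = -4)
o = 2 (o = -28 + 30 = 2)
(o + F)² = (2 - 4)² = (-2)² = 4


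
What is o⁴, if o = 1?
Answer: 1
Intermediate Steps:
o⁴ = 1⁴ = 1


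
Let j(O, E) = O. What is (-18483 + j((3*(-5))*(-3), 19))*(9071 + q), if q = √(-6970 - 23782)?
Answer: -167251098 - 2286312*I*√2 ≈ -1.6725e+8 - 3.2333e+6*I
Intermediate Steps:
q = 124*I*√2 (q = √(-30752) = 124*I*√2 ≈ 175.36*I)
(-18483 + j((3*(-5))*(-3), 19))*(9071 + q) = (-18483 + (3*(-5))*(-3))*(9071 + 124*I*√2) = (-18483 - 15*(-3))*(9071 + 124*I*√2) = (-18483 + 45)*(9071 + 124*I*√2) = -18438*(9071 + 124*I*√2) = -167251098 - 2286312*I*√2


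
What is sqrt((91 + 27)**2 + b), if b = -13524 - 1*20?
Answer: 2*sqrt(95) ≈ 19.494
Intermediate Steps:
b = -13544 (b = -13524 - 20 = -13544)
sqrt((91 + 27)**2 + b) = sqrt((91 + 27)**2 - 13544) = sqrt(118**2 - 13544) = sqrt(13924 - 13544) = sqrt(380) = 2*sqrt(95)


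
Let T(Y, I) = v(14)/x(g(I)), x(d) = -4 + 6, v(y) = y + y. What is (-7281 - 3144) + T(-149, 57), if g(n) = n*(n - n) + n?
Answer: -10411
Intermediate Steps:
g(n) = n (g(n) = n*0 + n = 0 + n = n)
v(y) = 2*y
x(d) = 2
T(Y, I) = 14 (T(Y, I) = (2*14)/2 = 28*(1/2) = 14)
(-7281 - 3144) + T(-149, 57) = (-7281 - 3144) + 14 = -10425 + 14 = -10411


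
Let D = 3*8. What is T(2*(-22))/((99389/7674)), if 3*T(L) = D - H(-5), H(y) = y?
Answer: 74182/99389 ≈ 0.74638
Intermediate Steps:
D = 24
T(L) = 29/3 (T(L) = (24 - 1*(-5))/3 = (24 + 5)/3 = (1/3)*29 = 29/3)
T(2*(-22))/((99389/7674)) = 29/(3*((99389/7674))) = 29/(3*((99389*(1/7674)))) = 29/(3*(99389/7674)) = (29/3)*(7674/99389) = 74182/99389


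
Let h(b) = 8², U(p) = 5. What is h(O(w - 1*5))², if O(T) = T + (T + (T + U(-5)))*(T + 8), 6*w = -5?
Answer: 4096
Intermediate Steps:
w = -⅚ (w = (⅙)*(-5) = -⅚ ≈ -0.83333)
O(T) = T + (5 + 2*T)*(8 + T) (O(T) = T + (T + (T + 5))*(T + 8) = T + (T + (5 + T))*(8 + T) = T + (5 + 2*T)*(8 + T))
h(b) = 64
h(O(w - 1*5))² = 64² = 4096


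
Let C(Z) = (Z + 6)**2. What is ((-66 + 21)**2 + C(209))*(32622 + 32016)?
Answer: 3118783500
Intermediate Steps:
C(Z) = (6 + Z)**2
((-66 + 21)**2 + C(209))*(32622 + 32016) = ((-66 + 21)**2 + (6 + 209)**2)*(32622 + 32016) = ((-45)**2 + 215**2)*64638 = (2025 + 46225)*64638 = 48250*64638 = 3118783500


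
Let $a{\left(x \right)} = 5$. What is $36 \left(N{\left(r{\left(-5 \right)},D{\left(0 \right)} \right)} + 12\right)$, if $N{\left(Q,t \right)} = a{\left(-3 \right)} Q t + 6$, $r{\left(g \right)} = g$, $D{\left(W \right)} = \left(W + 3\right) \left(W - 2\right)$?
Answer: $6048$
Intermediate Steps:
$D{\left(W \right)} = \left(-2 + W\right) \left(3 + W\right)$ ($D{\left(W \right)} = \left(3 + W\right) \left(-2 + W\right) = \left(-2 + W\right) \left(3 + W\right)$)
$N{\left(Q,t \right)} = 6 + 5 Q t$ ($N{\left(Q,t \right)} = 5 Q t + 6 = 6 + 5 Q t$)
$36 \left(N{\left(r{\left(-5 \right)},D{\left(0 \right)} \right)} + 12\right) = 36 \left(\left(6 + 5 \left(-5\right) \left(-6 + 0 + 0^{2}\right)\right) + 12\right) = 36 \left(\left(6 + 5 \left(-5\right) \left(-6 + 0 + 0\right)\right) + 12\right) = 36 \left(\left(6 + 5 \left(-5\right) \left(-6\right)\right) + 12\right) = 36 \left(\left(6 + 150\right) + 12\right) = 36 \left(156 + 12\right) = 36 \cdot 168 = 6048$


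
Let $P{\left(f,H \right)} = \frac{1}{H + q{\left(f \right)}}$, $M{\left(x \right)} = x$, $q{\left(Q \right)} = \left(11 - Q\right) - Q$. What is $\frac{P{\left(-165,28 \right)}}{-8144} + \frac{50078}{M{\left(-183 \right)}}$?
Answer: $- \frac{50163733597}{183313296} \approx -273.65$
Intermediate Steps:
$q{\left(Q \right)} = 11 - 2 Q$
$P{\left(f,H \right)} = \frac{1}{11 + H - 2 f}$ ($P{\left(f,H \right)} = \frac{1}{H - \left(-11 + 2 f\right)} = \frac{1}{11 + H - 2 f}$)
$\frac{P{\left(-165,28 \right)}}{-8144} + \frac{50078}{M{\left(-183 \right)}} = \frac{1}{\left(11 + 28 - -330\right) \left(-8144\right)} + \frac{50078}{-183} = \frac{1}{11 + 28 + 330} \left(- \frac{1}{8144}\right) + 50078 \left(- \frac{1}{183}\right) = \frac{1}{369} \left(- \frac{1}{8144}\right) - \frac{50078}{183} = - \frac{1}{3005136} - \frac{50078}{183} = - \frac{50163733597}{183313296}$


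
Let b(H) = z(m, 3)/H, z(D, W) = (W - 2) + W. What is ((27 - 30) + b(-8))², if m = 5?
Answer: 49/4 ≈ 12.250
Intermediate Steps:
z(D, W) = -2 + 2*W (z(D, W) = (-2 + W) + W = -2 + 2*W)
b(H) = 4/H (b(H) = (-2 + 2*3)/H = (-2 + 6)/H = 4/H)
((27 - 30) + b(-8))² = ((27 - 30) + 4/(-8))² = (-3 + 4*(-⅛))² = (-3 - ½)² = (-7/2)² = 49/4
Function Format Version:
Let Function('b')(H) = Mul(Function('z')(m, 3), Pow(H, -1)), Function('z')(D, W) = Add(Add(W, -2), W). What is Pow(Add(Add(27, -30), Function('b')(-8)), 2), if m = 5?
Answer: Rational(49, 4) ≈ 12.250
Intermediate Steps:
Function('z')(D, W) = Add(-2, Mul(2, W)) (Function('z')(D, W) = Add(Add(-2, W), W) = Add(-2, Mul(2, W)))
Function('b')(H) = Mul(4, Pow(H, -1)) (Function('b')(H) = Mul(Add(-2, Mul(2, 3)), Pow(H, -1)) = Mul(Add(-2, 6), Pow(H, -1)) = Mul(4, Pow(H, -1)))
Pow(Add(Add(27, -30), Function('b')(-8)), 2) = Pow(Add(Add(27, -30), Mul(4, Pow(-8, -1))), 2) = Pow(Add(-3, Mul(4, Rational(-1, 8))), 2) = Pow(Add(-3, Rational(-1, 2)), 2) = Pow(Rational(-7, 2), 2) = Rational(49, 4)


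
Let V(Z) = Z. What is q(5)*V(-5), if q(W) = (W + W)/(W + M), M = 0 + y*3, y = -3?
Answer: 25/2 ≈ 12.500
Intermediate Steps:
M = -9 (M = 0 - 3*3 = 0 - 9 = -9)
q(W) = 2*W/(-9 + W) (q(W) = (W + W)/(W - 9) = (2*W)/(-9 + W) = 2*W/(-9 + W))
q(5)*V(-5) = (2*5/(-9 + 5))*(-5) = (2*5/(-4))*(-5) = (2*5*(-¼))*(-5) = -5/2*(-5) = 25/2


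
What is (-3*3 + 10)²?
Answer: 1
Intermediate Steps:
(-3*3 + 10)² = (-9 + 10)² = 1² = 1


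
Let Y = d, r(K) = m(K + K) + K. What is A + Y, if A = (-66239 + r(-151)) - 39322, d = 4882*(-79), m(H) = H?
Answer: -491692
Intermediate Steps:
r(K) = 3*K (r(K) = (K + K) + K = 2*K + K = 3*K)
d = -385678
Y = -385678
A = -106014 (A = (-66239 + 3*(-151)) - 39322 = (-66239 - 453) - 39322 = -66692 - 39322 = -106014)
A + Y = -106014 - 385678 = -491692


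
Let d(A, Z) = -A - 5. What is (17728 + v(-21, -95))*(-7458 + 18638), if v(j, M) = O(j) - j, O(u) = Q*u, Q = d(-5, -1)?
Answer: 198433820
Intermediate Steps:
d(A, Z) = -5 - A
Q = 0 (Q = -5 - 1*(-5) = -5 + 5 = 0)
O(u) = 0 (O(u) = 0*u = 0)
v(j, M) = -j (v(j, M) = 0 - j = -j)
(17728 + v(-21, -95))*(-7458 + 18638) = (17728 - 1*(-21))*(-7458 + 18638) = (17728 + 21)*11180 = 17749*11180 = 198433820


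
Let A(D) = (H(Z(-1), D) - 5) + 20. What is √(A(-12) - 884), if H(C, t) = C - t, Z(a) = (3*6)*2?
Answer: I*√821 ≈ 28.653*I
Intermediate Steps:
Z(a) = 36 (Z(a) = 18*2 = 36)
A(D) = 51 - D (A(D) = ((36 - D) - 5) + 20 = (31 - D) + 20 = 51 - D)
√(A(-12) - 884) = √((51 - 1*(-12)) - 884) = √((51 + 12) - 884) = √(63 - 884) = √(-821) = I*√821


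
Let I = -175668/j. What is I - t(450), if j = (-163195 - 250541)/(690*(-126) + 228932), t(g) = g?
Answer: 1031552894/17239 ≈ 59838.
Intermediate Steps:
j = -51717/17749 (j = -413736/(-86940 + 228932) = -413736/141992 = -413736*1/141992 = -51717/17749 ≈ -2.9138)
I = 1039310444/17239 (I = -175668/(-51717/17749) = -175668*(-17749/51717) = 1039310444/17239 ≈ 60288.)
I - t(450) = 1039310444/17239 - 1*450 = 1039310444/17239 - 450 = 1031552894/17239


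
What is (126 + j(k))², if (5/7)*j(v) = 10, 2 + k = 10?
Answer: 19600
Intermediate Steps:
k = 8 (k = -2 + 10 = 8)
j(v) = 14 (j(v) = (7/5)*10 = 14)
(126 + j(k))² = (126 + 14)² = 140² = 19600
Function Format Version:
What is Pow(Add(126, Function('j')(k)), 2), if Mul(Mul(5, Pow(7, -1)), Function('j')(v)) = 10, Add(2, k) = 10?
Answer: 19600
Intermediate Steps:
k = 8 (k = Add(-2, 10) = 8)
Function('j')(v) = 14 (Function('j')(v) = Mul(Rational(7, 5), 10) = 14)
Pow(Add(126, Function('j')(k)), 2) = Pow(Add(126, 14), 2) = Pow(140, 2) = 19600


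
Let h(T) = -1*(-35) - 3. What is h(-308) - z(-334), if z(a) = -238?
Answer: 270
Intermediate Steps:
h(T) = 32 (h(T) = 35 - 3 = 32)
h(-308) - z(-334) = 32 - 1*(-238) = 32 + 238 = 270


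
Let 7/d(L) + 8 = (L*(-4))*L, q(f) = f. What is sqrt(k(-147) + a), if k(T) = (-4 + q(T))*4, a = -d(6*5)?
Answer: 5*I*sqrt(78626438)/1804 ≈ 24.576*I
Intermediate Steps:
d(L) = 7/(-8 - 4*L**2) (d(L) = 7/(-8 + (L*(-4))*L) = 7/(-8 + (-4*L)*L) = 7/(-8 - 4*L**2))
a = 7/3608 (a = -(-7)/(8 + 4*(6*5)**2) = -(-7)/(8 + 4*30**2) = -(-7)/(8 + 4*900) = -(-7)/(8 + 3600) = -(-7)/3608 = -1*(-7/3608) = 7/3608 ≈ 0.0019401)
k(T) = -16 + 4*T (k(T) = (-4 + T)*4 = -16 + 4*T)
sqrt(k(-147) + a) = sqrt((-16 + 4*(-147)) + 7/3608) = sqrt((-16 - 588) + 7/3608) = sqrt(-604 + 7/3608) = sqrt(-2179225/3608) = 5*I*sqrt(78626438)/1804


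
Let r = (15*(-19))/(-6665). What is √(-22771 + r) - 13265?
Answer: -13265 + I*√40461463438/1333 ≈ -13265.0 + 150.9*I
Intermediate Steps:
r = 57/1333 (r = -285*(-1/6665) = 57/1333 ≈ 0.042761)
√(-22771 + r) - 13265 = √(-22771 + 57/1333) - 13265 = √(-30353686/1333) - 13265 = I*√40461463438/1333 - 13265 = -13265 + I*√40461463438/1333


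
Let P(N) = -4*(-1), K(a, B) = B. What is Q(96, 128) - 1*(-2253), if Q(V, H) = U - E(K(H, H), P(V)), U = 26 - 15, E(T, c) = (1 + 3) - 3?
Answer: 2263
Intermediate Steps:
P(N) = 4
E(T, c) = 1 (E(T, c) = 4 - 3 = 1)
U = 11
Q(V, H) = 10 (Q(V, H) = 11 - 1*1 = 11 - 1 = 10)
Q(96, 128) - 1*(-2253) = 10 - 1*(-2253) = 10 + 2253 = 2263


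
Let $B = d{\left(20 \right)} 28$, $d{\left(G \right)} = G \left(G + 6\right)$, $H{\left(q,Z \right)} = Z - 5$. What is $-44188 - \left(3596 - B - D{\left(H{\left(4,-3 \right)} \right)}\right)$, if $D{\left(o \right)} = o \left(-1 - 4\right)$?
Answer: $-33184$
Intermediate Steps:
$H{\left(q,Z \right)} = -5 + Z$
$d{\left(G \right)} = G \left(6 + G\right)$
$D{\left(o \right)} = - 5 o$ ($D{\left(o \right)} = o \left(-5\right) = - 5 o$)
$B = 14560$ ($B = 20 \left(6 + 20\right) 28 = 20 \cdot 26 \cdot 28 = 520 \cdot 28 = 14560$)
$-44188 - \left(3596 - B - D{\left(H{\left(4,-3 \right)} \right)}\right) = -44188 + \left(\left(- 5 \left(-5 - 3\right) + 14560\right) - 3596\right) = -44188 + \left(\left(\left(-5\right) \left(-8\right) + 14560\right) - 3596\right) = -44188 + \left(\left(40 + 14560\right) - 3596\right) = -44188 + \left(14600 - 3596\right) = -44188 + 11004 = -33184$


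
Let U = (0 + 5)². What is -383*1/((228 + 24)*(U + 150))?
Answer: -383/44100 ≈ -0.0086848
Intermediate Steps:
U = 25 (U = 5² = 25)
-383*1/((228 + 24)*(U + 150)) = -383*1/((25 + 150)*(228 + 24)) = -383/(175*252) = -383/44100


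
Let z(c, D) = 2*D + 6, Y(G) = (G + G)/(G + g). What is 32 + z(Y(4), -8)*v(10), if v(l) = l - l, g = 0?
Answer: 32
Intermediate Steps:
v(l) = 0
Y(G) = 2 (Y(G) = (G + G)/(G + 0) = (2*G)/G = 2)
z(c, D) = 6 + 2*D
32 + z(Y(4), -8)*v(10) = 32 + (6 + 2*(-8))*0 = 32 + (6 - 16)*0 = 32 - 10*0 = 32 + 0 = 32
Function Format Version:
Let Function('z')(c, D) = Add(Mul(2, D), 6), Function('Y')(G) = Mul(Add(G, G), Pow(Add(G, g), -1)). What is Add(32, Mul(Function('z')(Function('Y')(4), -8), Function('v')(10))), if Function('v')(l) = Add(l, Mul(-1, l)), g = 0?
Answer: 32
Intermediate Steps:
Function('v')(l) = 0
Function('Y')(G) = 2 (Function('Y')(G) = Mul(Add(G, G), Pow(Add(G, 0), -1)) = Mul(Mul(2, G), Pow(G, -1)) = 2)
Function('z')(c, D) = Add(6, Mul(2, D))
Add(32, Mul(Function('z')(Function('Y')(4), -8), Function('v')(10))) = Add(32, Mul(Add(6, Mul(2, -8)), 0)) = Add(32, Mul(Add(6, -16), 0)) = Add(32, Mul(-10, 0)) = Add(32, 0) = 32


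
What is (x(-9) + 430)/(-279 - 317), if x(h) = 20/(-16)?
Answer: -1715/2384 ≈ -0.71938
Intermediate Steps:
x(h) = -5/4 (x(h) = 20*(-1/16) = -5/4)
(x(-9) + 430)/(-279 - 317) = (-5/4 + 430)/(-279 - 317) = (1715/4)/(-596) = (1715/4)*(-1/596) = -1715/2384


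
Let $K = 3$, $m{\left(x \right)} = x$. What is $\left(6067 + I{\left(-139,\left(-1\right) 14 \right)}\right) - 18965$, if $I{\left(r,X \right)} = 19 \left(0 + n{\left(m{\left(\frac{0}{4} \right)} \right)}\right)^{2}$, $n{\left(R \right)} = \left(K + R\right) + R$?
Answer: $-12727$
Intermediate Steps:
$n{\left(R \right)} = 3 + 2 R$ ($n{\left(R \right)} = \left(3 + R\right) + R = 3 + 2 R$)
$I{\left(r,X \right)} = 171$ ($I{\left(r,X \right)} = 19 \left(0 + \left(3 + 2 \cdot \frac{0}{4}\right)\right)^{2} = 19 \left(0 + \left(3 + 2 \cdot 0 \cdot \frac{1}{4}\right)\right)^{2} = 19 \left(0 + \left(3 + 2 \cdot 0\right)\right)^{2} = 19 \left(0 + \left(3 + 0\right)\right)^{2} = 19 \left(0 + 3\right)^{2} = 19 \cdot 3^{2} = 19 \cdot 9 = 171$)
$\left(6067 + I{\left(-139,\left(-1\right) 14 \right)}\right) - 18965 = \left(6067 + 171\right) - 18965 = 6238 - 18965 = -12727$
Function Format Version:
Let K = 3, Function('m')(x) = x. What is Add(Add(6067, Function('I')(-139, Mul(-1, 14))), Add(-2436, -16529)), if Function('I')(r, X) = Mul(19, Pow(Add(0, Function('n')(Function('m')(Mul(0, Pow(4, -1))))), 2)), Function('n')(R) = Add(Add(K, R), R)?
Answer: -12727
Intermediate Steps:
Function('n')(R) = Add(3, Mul(2, R)) (Function('n')(R) = Add(Add(3, R), R) = Add(3, Mul(2, R)))
Function('I')(r, X) = 171 (Function('I')(r, X) = Mul(19, Pow(Add(0, Add(3, Mul(2, Mul(0, Pow(4, -1))))), 2)) = Mul(19, Pow(Add(0, Add(3, Mul(2, Mul(0, Rational(1, 4))))), 2)) = Mul(19, Pow(Add(0, Add(3, Mul(2, 0))), 2)) = Mul(19, Pow(Add(0, Add(3, 0)), 2)) = Mul(19, Pow(Add(0, 3), 2)) = Mul(19, Pow(3, 2)) = Mul(19, 9) = 171)
Add(Add(6067, Function('I')(-139, Mul(-1, 14))), Add(-2436, -16529)) = Add(Add(6067, 171), Add(-2436, -16529)) = Add(6238, -18965) = -12727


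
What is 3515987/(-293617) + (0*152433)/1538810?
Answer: -3515987/293617 ≈ -11.975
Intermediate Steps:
3515987/(-293617) + (0*152433)/1538810 = 3515987*(-1/293617) + 0*(1/1538810) = -3515987/293617 + 0 = -3515987/293617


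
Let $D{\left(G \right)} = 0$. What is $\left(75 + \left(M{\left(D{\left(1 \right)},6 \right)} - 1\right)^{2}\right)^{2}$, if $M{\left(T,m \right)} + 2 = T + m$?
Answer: $7056$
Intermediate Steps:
$M{\left(T,m \right)} = -2 + T + m$ ($M{\left(T,m \right)} = -2 + \left(T + m\right) = -2 + T + m$)
$\left(75 + \left(M{\left(D{\left(1 \right)},6 \right)} - 1\right)^{2}\right)^{2} = \left(75 + \left(\left(-2 + 0 + 6\right) - 1\right)^{2}\right)^{2} = \left(75 + \left(4 - 1\right)^{2}\right)^{2} = \left(75 + 3^{2}\right)^{2} = \left(75 + 9\right)^{2} = 84^{2} = 7056$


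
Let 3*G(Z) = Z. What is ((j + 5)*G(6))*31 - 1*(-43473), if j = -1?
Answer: 43721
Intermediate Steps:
G(Z) = Z/3
((j + 5)*G(6))*31 - 1*(-43473) = ((-1 + 5)*((⅓)*6))*31 - 1*(-43473) = (4*2)*31 + 43473 = 8*31 + 43473 = 248 + 43473 = 43721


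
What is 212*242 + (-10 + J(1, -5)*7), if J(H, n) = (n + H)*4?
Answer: 51182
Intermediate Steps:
J(H, n) = 4*H + 4*n (J(H, n) = (H + n)*4 = 4*H + 4*n)
212*242 + (-10 + J(1, -5)*7) = 212*242 + (-10 + (4*1 + 4*(-5))*7) = 51304 + (-10 + (4 - 20)*7) = 51304 + (-10 - 16*7) = 51304 + (-10 - 112) = 51304 - 122 = 51182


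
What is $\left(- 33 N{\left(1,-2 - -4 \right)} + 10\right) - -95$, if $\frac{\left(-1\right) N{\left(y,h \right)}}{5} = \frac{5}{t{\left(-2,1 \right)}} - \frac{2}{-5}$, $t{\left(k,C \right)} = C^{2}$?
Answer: $996$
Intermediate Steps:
$N{\left(y,h \right)} = -27$ ($N{\left(y,h \right)} = - 5 \left(\frac{5}{1^{2}} - \frac{2}{-5}\right) = - 5 \left(\frac{5}{1} - - \frac{2}{5}\right) = - 5 \left(5 \cdot 1 + \frac{2}{5}\right) = - 5 \left(5 + \frac{2}{5}\right) = \left(-5\right) \frac{27}{5} = -27$)
$\left(- 33 N{\left(1,-2 - -4 \right)} + 10\right) - -95 = \left(\left(-33\right) \left(-27\right) + 10\right) - -95 = \left(891 + 10\right) + 95 = 901 + 95 = 996$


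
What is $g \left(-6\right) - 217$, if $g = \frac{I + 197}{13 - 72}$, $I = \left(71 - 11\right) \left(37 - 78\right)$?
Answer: $- \frac{26381}{59} \approx -447.14$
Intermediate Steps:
$I = -2460$ ($I = 60 \left(-41\right) = -2460$)
$g = \frac{2263}{59}$ ($g = \frac{-2460 + 197}{13 - 72} = - \frac{2263}{-59} = \left(-2263\right) \left(- \frac{1}{59}\right) = \frac{2263}{59} \approx 38.356$)
$g \left(-6\right) - 217 = \frac{2263}{59} \left(-6\right) - 217 = - \frac{13578}{59} - 217 = - \frac{26381}{59}$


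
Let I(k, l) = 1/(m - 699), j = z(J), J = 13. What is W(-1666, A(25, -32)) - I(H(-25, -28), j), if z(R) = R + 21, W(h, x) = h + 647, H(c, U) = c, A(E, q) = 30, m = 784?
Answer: -86616/85 ≈ -1019.0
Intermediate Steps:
W(h, x) = 647 + h
z(R) = 21 + R
j = 34 (j = 21 + 13 = 34)
I(k, l) = 1/85 (I(k, l) = 1/(784 - 699) = 1/85)
W(-1666, A(25, -32)) - I(H(-25, -28), j) = (647 - 1666) - 1*1/85 = -1019 - 1/85 = -86616/85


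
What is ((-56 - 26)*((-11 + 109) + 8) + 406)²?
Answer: 68657796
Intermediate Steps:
((-56 - 26)*((-11 + 109) + 8) + 406)² = (-82*(98 + 8) + 406)² = (-82*106 + 406)² = (-8692 + 406)² = (-8286)² = 68657796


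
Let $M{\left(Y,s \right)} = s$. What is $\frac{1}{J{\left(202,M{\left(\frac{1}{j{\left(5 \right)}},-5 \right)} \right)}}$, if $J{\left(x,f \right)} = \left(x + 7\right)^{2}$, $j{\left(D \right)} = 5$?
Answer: $\frac{1}{43681} \approx 2.2893 \cdot 10^{-5}$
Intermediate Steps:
$J{\left(x,f \right)} = \left(7 + x\right)^{2}$
$\frac{1}{J{\left(202,M{\left(\frac{1}{j{\left(5 \right)}},-5 \right)} \right)}} = \frac{1}{\left(7 + 202\right)^{2}} = \frac{1}{209^{2}} = \frac{1}{43681}$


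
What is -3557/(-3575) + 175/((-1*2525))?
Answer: 334232/361075 ≈ 0.92566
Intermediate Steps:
-3557/(-3575) + 175/((-1*2525)) = -3557*(-1/3575) + 175/(-2525) = 3557/3575 + 175*(-1/2525) = 3557/3575 - 7/101 = 334232/361075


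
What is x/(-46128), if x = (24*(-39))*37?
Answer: 1443/1922 ≈ 0.75078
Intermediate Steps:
x = -34632 (x = -936*37 = -34632)
x/(-46128) = -34632/(-46128) = -34632*(-1/46128) = 1443/1922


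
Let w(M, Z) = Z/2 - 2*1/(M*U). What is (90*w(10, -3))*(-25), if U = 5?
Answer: 3465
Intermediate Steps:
w(M, Z) = Z/2 - 2/(5*M) (w(M, Z) = Z/2 - 2*1/(5*M) = Z*(½) - 2/(5*M) = Z/2 - 2/(5*M))
(90*w(10, -3))*(-25) = (90*((½)*(-3) - ⅖/10))*(-25) = (90*(-3/2 - ⅖*⅒))*(-25) = (90*(-3/2 - 1/25))*(-25) = (90*(-77/50))*(-25) = -693/5*(-25) = 3465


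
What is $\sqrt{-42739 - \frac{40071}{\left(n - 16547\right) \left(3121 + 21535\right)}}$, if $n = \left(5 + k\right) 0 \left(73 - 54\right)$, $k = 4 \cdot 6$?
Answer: $\frac{i \sqrt{444619134864786898279}}{101995708} \approx 206.73 i$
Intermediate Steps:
$k = 24$
$n = 0$ ($n = \left(5 + 24\right) 0 \left(73 - 54\right) = 29 \cdot 0 \cdot 19 = 0 \cdot 19 = 0$)
$\sqrt{-42739 - \frac{40071}{\left(n - 16547\right) \left(3121 + 21535\right)}} = \sqrt{-42739 - \frac{40071}{\left(0 - 16547\right) \left(3121 + 21535\right)}} = \sqrt{-42739 - \frac{40071}{\left(-16547\right) 24656}} = \sqrt{-42739 - \frac{40071}{-407982832}} = \sqrt{-42739 - - \frac{40071}{407982832}} = \sqrt{-42739 + \frac{40071}{407982832}} = \sqrt{- \frac{17436778216777}{407982832}} = \frac{i \sqrt{444619134864786898279}}{101995708}$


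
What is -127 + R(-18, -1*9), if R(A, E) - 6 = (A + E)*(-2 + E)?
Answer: 176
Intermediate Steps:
R(A, E) = 6 + (-2 + E)*(A + E) (R(A, E) = 6 + (A + E)*(-2 + E) = 6 + (-2 + E)*(A + E))
-127 + R(-18, -1*9) = -127 + (6 + (-1*9)² - 2*(-18) - (-2)*9 - (-18)*9) = -127 + (6 + (-9)² + 36 - 2*(-9) - 18*(-9)) = -127 + (6 + 81 + 36 + 18 + 162) = -127 + 303 = 176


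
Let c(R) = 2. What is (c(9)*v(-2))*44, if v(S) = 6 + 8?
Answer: 1232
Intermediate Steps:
v(S) = 14
(c(9)*v(-2))*44 = (2*14)*44 = 28*44 = 1232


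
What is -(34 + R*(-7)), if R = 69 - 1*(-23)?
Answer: 610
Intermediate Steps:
R = 92 (R = 69 + 23 = 92)
-(34 + R*(-7)) = -(34 + 92*(-7)) = -(34 - 644) = -1*(-610) = 610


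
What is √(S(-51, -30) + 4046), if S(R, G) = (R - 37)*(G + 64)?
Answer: √1054 ≈ 32.465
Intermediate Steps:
S(R, G) = (-37 + R)*(64 + G)
√(S(-51, -30) + 4046) = √((-2368 - 37*(-30) + 64*(-51) - 30*(-51)) + 4046) = √((-2368 + 1110 - 3264 + 1530) + 4046) = √(-2992 + 4046) = √1054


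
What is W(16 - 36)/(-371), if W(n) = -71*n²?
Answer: 28400/371 ≈ 76.550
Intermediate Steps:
W(16 - 36)/(-371) = -71*(16 - 36)²/(-371) = -71*(-20)²*(-1/371) = -71*400*(-1/371) = -28400*(-1/371) = 28400/371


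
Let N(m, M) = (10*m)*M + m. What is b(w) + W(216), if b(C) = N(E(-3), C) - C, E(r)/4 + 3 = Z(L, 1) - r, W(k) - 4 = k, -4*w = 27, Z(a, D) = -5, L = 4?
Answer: 6227/4 ≈ 1556.8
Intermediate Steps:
w = -27/4 (w = -1/4*27 = -27/4 ≈ -6.7500)
W(k) = 4 + k
E(r) = -32 - 4*r (E(r) = -12 + 4*(-5 - r) = -12 + (-20 - 4*r) = -32 - 4*r)
N(m, M) = m + 10*M*m (N(m, M) = 10*M*m + m = m + 10*M*m)
b(C) = -20 - 201*C (b(C) = (-32 - 4*(-3))*(1 + 10*C) - C = (-32 + 12)*(1 + 10*C) - C = -20*(1 + 10*C) - C = (-20 - 200*C) - C = -20 - 201*C)
b(w) + W(216) = (-20 - 201*(-27/4)) + (4 + 216) = (-20 + 5427/4) + 220 = 5347/4 + 220 = 6227/4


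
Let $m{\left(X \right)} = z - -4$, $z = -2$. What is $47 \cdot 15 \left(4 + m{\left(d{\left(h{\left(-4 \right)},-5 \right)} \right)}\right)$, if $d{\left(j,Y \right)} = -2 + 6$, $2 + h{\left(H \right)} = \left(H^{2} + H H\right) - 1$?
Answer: $4230$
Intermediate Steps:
$h{\left(H \right)} = -3 + 2 H^{2}$ ($h{\left(H \right)} = -2 - \left(1 - H^{2} - H H\right) = -2 + \left(\left(H^{2} + H^{2}\right) - 1\right) = -2 + \left(2 H^{2} - 1\right) = -2 + \left(-1 + 2 H^{2}\right) = -3 + 2 H^{2}$)
$d{\left(j,Y \right)} = 4$
$m{\left(X \right)} = 2$ ($m{\left(X \right)} = -2 - -4 = -2 + 4 = 2$)
$47 \cdot 15 \left(4 + m{\left(d{\left(h{\left(-4 \right)},-5 \right)} \right)}\right) = 47 \cdot 15 \left(4 + 2\right) = 47 \cdot 15 \cdot 6 = 47 \cdot 90 = 4230$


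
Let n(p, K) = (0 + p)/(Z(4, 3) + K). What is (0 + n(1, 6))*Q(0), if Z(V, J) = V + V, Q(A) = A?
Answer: 0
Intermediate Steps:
Z(V, J) = 2*V
n(p, K) = p/(8 + K) (n(p, K) = (0 + p)/(2*4 + K) = p/(8 + K))
(0 + n(1, 6))*Q(0) = (0 + 1/(8 + 6))*0 = (0 + 1/14)*0 = (1/14)*0 = 0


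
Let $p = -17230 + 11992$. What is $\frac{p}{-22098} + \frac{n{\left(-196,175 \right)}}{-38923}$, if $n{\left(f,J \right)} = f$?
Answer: $\frac{34701647}{143353409} \approx 0.24207$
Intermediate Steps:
$p = -5238$
$\frac{p}{-22098} + \frac{n{\left(-196,175 \right)}}{-38923} = - \frac{5238}{-22098} - \frac{196}{-38923} = \left(-5238\right) \left(- \frac{1}{22098}\right) - - \frac{196}{38923} = \frac{873}{3683} + \frac{196}{38923} = \frac{34701647}{143353409}$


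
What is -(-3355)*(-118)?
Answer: -395890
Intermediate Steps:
-(-3355)*(-118) = -1*395890 = -395890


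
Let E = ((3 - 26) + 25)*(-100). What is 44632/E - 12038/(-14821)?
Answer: -82385409/370525 ≈ -222.35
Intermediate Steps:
E = -200 (E = (-23 + 25)*(-100) = 2*(-100) = -200)
44632/E - 12038/(-14821) = 44632/(-200) - 12038/(-14821) = 44632*(-1/200) - 12038*(-1/14821) = -5579/25 + 12038/14821 = -82385409/370525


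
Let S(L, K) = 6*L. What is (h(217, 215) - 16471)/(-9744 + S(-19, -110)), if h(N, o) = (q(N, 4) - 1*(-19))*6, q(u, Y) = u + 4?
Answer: 15031/9858 ≈ 1.5248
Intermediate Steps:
q(u, Y) = 4 + u
h(N, o) = 138 + 6*N (h(N, o) = ((4 + N) - 1*(-19))*6 = ((4 + N) + 19)*6 = (23 + N)*6 = 138 + 6*N)
(h(217, 215) - 16471)/(-9744 + S(-19, -110)) = ((138 + 6*217) - 16471)/(-9744 + 6*(-19)) = ((138 + 1302) - 16471)/(-9744 - 114) = (1440 - 16471)/(-9858) = -15031*(-1/9858) = 15031/9858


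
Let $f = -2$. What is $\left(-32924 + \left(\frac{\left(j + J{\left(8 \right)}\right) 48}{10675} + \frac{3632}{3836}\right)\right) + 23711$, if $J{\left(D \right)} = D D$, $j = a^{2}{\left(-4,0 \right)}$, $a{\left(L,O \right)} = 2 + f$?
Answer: $- \frac{13471976611}{1462475} \approx -9211.8$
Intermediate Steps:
$a{\left(L,O \right)} = 0$ ($a{\left(L,O \right)} = 2 - 2 = 0$)
$j = 0$ ($j = 0^{2} = 0$)
$J{\left(D \right)} = D^{2}$
$\left(-32924 + \left(\frac{\left(j + J{\left(8 \right)}\right) 48}{10675} + \frac{3632}{3836}\right)\right) + 23711 = \left(-32924 + \left(\frac{\left(0 + 8^{2}\right) 48}{10675} + \frac{3632}{3836}\right)\right) + 23711 = \left(-32924 + \left(\left(0 + 64\right) 48 \cdot \frac{1}{10675} + 3632 \cdot \frac{1}{3836}\right)\right) + 23711 = \left(-32924 + \left(64 \cdot 48 \cdot \frac{1}{10675} + \frac{908}{959}\right)\right) + 23711 = \left(-32924 + \left(3072 \cdot \frac{1}{10675} + \frac{908}{959}\right)\right) + 23711 = \left(-32924 + \left(\frac{3072}{10675} + \frac{908}{959}\right)\right) + 23711 = \left(-32924 + \frac{1805564}{1462475}\right) + 23711 = - \frac{48148721336}{1462475} + 23711 = - \frac{13471976611}{1462475}$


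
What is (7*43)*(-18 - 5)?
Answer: -6923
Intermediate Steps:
(7*43)*(-18 - 5) = 301*(-23) = -6923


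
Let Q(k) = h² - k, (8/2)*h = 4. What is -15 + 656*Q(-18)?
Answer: 12449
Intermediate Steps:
h = 1 (h = (¼)*4 = 1)
Q(k) = 1 - k (Q(k) = 1² - k = 1 - k)
-15 + 656*Q(-18) = -15 + 656*(1 - 1*(-18)) = -15 + 656*(1 + 18) = -15 + 656*19 = -15 + 12464 = 12449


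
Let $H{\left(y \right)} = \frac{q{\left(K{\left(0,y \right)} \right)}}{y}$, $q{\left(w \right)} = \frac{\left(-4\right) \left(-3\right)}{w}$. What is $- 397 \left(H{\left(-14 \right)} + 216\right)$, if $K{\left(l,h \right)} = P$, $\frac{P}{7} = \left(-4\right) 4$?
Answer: $- \frac{33615975}{392} \approx -85755.0$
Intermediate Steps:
$P = -112$ ($P = 7 \left(\left(-4\right) 4\right) = 7 \left(-16\right) = -112$)
$K{\left(l,h \right)} = -112$
$q{\left(w \right)} = \frac{12}{w}$
$H{\left(y \right)} = - \frac{3}{28 y}$ ($H{\left(y \right)} = \frac{12 \frac{1}{-112}}{y} = \frac{12 \left(- \frac{1}{112}\right)}{y} = - \frac{3}{28 y}$)
$- 397 \left(H{\left(-14 \right)} + 216\right) = - 397 \left(- \frac{3}{28 \left(-14\right)} + 216\right) = - 397 \left(\left(- \frac{3}{28}\right) \left(- \frac{1}{14}\right) + 216\right) = - 397 \left(\frac{3}{392} + 216\right) = \left(-397\right) \frac{84675}{392} = - \frac{33615975}{392}$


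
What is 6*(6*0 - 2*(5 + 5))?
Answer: -120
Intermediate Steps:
6*(6*0 - 2*(5 + 5)) = 6*(0 - 2*10) = 6*(0 - 20) = 6*(-20) = -120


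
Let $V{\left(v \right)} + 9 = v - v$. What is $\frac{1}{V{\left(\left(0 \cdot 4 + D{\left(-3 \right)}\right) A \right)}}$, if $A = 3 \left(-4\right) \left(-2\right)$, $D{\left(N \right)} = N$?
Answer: $- \frac{1}{9} \approx -0.11111$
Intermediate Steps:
$A = 24$ ($A = \left(-12\right) \left(-2\right) = 24$)
$V{\left(v \right)} = -9$ ($V{\left(v \right)} = -9 + \left(v - v\right) = -9 + 0 = -9$)
$\frac{1}{V{\left(\left(0 \cdot 4 + D{\left(-3 \right)}\right) A \right)}} = \frac{1}{-9} = - \frac{1}{9}$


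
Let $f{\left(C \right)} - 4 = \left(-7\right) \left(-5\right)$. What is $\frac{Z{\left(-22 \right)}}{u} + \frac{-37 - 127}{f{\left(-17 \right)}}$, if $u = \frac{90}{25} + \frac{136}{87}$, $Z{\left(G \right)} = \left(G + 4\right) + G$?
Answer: $- \frac{523472}{43797} \approx -11.952$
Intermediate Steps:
$Z{\left(G \right)} = 4 + 2 G$ ($Z{\left(G \right)} = \left(4 + G\right) + G = 4 + 2 G$)
$u = \frac{2246}{435}$ ($u = 90 \cdot \frac{1}{25} + 136 \cdot \frac{1}{87} = \frac{18}{5} + \frac{136}{87} = \frac{2246}{435} \approx 5.1632$)
$f{\left(C \right)} = 39$ ($f{\left(C \right)} = 4 - -35 = 4 + 35 = 39$)
$\frac{Z{\left(-22 \right)}}{u} + \frac{-37 - 127}{f{\left(-17 \right)}} = \frac{4 + 2 \left(-22\right)}{\frac{2246}{435}} + \frac{-37 - 127}{39} = \left(4 - 44\right) \frac{435}{2246} - \frac{164}{39} = \left(-40\right) \frac{435}{2246} - \frac{164}{39} = - \frac{8700}{1123} - \frac{164}{39} = - \frac{523472}{43797}$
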